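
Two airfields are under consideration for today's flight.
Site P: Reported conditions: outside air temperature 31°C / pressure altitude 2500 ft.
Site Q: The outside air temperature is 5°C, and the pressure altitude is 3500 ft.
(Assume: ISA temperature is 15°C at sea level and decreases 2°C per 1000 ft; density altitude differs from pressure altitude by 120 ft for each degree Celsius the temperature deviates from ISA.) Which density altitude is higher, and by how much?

Site P by 1880 ft

Site P: ISA temp = 10°C, deviation +21°C, DA = 2500 + 120 × 21 = 5020 ft.
Site Q: ISA temp = 8°C, deviation -3°C, DA = 3500 + 120 × (-3) = 3140 ft.
Site P is higher by 5020 − 3140 = 1880 ft.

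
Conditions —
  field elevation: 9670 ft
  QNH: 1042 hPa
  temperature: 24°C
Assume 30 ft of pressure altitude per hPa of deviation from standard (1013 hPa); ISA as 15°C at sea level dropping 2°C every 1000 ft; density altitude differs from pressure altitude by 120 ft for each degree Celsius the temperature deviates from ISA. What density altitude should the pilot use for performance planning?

11992 ft

Pressure altitude = 9670 + (1013 − 1042) × 30 = 9670 + (-870) = 8800 ft.
ISA temperature at 8800 ft = 15 − 2 × (8800/1000) = -2.6°C.
ISA deviation = 24 − (-2.6) = +26.6°C.
Density altitude = 8800 + 120 × (26.6) = 11992 ft.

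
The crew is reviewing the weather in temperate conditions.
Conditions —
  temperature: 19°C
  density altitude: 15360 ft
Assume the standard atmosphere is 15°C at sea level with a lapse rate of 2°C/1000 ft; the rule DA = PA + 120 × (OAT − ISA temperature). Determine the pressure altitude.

DA = PA + 120 × (OAT − (15 − 2·PA/1000)) = PA + 120·OAT − 1800 + 0.24·PA = 1.24·PA + 120·OAT − 1800.
So 1.24·PA = 15360 − 120 × 19 + 1800 = 14880.
PA = 14880 / 1.24 = 12000 ft.

12000 ft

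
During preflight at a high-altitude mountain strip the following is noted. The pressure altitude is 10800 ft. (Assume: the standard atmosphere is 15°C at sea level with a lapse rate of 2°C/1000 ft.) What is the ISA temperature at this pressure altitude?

-6.6°C

ISA temperature = 15 − 2 × (10800/1000) = 15 − 21.6 = -6.6°C.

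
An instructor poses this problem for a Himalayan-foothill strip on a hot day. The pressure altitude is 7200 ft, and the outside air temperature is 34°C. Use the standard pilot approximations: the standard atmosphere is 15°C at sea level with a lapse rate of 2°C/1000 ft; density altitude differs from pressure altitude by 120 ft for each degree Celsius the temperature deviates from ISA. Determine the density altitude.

ISA temperature at 7200 ft = 15 − 2 × (7200/1000) = 0.6°C.
ISA deviation = 34 − 0.6 = +33.4°C.
Density altitude = 7200 + 120 × (33.4) = 7200 + (+4008) = 11208 ft.

11208 ft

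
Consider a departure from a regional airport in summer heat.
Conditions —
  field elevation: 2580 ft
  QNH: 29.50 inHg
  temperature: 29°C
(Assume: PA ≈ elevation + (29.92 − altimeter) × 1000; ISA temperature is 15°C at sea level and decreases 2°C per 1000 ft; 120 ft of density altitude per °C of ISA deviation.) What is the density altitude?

5400 ft

Pressure altitude = 2580 + (29.92 − 29.50) × 1000 = 2580 + (+420) = 3000 ft.
ISA temperature at 3000 ft = 15 − 2 × (3000/1000) = 9°C.
ISA deviation = 29 − 9 = +20°C.
Density altitude = 3000 + 120 × (20) = 5400 ft.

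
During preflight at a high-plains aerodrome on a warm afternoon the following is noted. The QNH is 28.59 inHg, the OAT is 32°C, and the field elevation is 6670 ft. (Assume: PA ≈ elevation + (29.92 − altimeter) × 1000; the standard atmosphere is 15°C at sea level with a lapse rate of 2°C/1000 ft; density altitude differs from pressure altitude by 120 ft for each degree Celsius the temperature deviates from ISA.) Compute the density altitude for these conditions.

11960 ft

Pressure altitude = 6670 + (29.92 − 28.59) × 1000 = 6670 + (+1330) = 8000 ft.
ISA temperature at 8000 ft = 15 − 2 × (8000/1000) = -1°C.
ISA deviation = 32 − (-1) = +33°C.
Density altitude = 8000 + 120 × (33) = 11960 ft.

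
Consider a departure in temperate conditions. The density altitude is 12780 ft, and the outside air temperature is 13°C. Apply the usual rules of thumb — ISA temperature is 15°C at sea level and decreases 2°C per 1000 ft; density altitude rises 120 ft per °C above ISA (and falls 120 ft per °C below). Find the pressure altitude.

DA = PA + 120 × (OAT − (15 − 2·PA/1000)) = PA + 120·OAT − 1800 + 0.24·PA = 1.24·PA + 120·OAT − 1800.
So 1.24·PA = 12780 − 120 × 13 + 1800 = 13020.
PA = 13020 / 1.24 = 10500 ft.

10500 ft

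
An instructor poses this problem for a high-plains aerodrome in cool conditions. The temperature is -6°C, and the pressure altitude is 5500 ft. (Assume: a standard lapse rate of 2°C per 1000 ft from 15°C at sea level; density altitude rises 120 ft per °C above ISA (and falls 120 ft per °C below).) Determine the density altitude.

ISA temperature at 5500 ft = 15 − 2 × (5500/1000) = 4°C.
ISA deviation = -6 − 4 = -10°C.
Density altitude = 5500 + 120 × (-10) = 5500 + (-1200) = 4300 ft.

4300 ft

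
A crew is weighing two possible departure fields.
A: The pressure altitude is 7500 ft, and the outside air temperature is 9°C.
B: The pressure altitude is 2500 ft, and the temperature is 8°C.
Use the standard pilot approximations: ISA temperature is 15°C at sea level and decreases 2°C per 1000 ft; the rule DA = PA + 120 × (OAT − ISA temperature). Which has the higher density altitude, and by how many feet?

A by 6320 ft

A: ISA temp = 0°C, deviation +9°C, DA = 7500 + 120 × 9 = 8580 ft.
B: ISA temp = 10°C, deviation -2°C, DA = 2500 + 120 × (-2) = 2260 ft.
A is higher by 8580 − 2260 = 6320 ft.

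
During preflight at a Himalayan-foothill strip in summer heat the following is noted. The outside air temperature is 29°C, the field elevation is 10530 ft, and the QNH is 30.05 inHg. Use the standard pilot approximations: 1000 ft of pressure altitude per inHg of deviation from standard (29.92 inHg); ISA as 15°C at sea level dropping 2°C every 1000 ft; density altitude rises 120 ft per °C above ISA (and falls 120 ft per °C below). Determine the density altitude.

14576 ft

Pressure altitude = 10530 + (29.92 − 30.05) × 1000 = 10530 + (-130) = 10400 ft.
ISA temperature at 10400 ft = 15 − 2 × (10400/1000) = -5.8°C.
ISA deviation = 29 − (-5.8) = +34.8°C.
Density altitude = 10400 + 120 × (34.8) = 14576 ft.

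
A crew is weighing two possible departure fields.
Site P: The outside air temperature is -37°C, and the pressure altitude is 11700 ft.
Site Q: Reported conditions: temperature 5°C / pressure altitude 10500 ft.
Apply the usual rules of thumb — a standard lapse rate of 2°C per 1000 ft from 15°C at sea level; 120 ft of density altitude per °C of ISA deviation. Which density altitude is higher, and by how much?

Site P: ISA temp = -8.4°C, deviation -28.6°C, DA = 11700 + 120 × (-28.6) = 8268 ft.
Site Q: ISA temp = -6°C, deviation +11°C, DA = 10500 + 120 × 11 = 11820 ft.
Site Q is higher by 11820 − 8268 = 3552 ft.

Site Q by 3552 ft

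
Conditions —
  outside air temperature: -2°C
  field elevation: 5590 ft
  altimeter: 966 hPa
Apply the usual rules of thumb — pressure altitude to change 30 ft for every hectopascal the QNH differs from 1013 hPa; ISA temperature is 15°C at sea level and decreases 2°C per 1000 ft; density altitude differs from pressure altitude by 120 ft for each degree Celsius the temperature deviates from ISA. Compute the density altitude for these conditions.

6640 ft

Pressure altitude = 5590 + (1013 − 966) × 30 = 5590 + (+1410) = 7000 ft.
ISA temperature at 7000 ft = 15 − 2 × (7000/1000) = 1°C.
ISA deviation = -2 − 1 = -3°C.
Density altitude = 7000 + 120 × (-3) = 6640 ft.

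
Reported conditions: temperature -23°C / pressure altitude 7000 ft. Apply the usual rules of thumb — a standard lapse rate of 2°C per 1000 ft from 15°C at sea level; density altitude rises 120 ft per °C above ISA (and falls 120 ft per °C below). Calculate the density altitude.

4120 ft

ISA temperature at 7000 ft = 15 − 2 × (7000/1000) = 1°C.
ISA deviation = -23 − 1 = -24°C.
Density altitude = 7000 + 120 × (-24) = 7000 + (-2880) = 4120 ft.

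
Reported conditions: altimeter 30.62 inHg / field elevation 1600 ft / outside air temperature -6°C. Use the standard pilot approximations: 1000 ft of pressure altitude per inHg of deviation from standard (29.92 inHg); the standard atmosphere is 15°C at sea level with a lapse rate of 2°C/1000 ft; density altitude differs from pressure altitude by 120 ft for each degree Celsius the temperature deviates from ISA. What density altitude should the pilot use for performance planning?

Pressure altitude = 1600 + (29.92 − 30.62) × 1000 = 1600 + (-700) = 900 ft.
ISA temperature at 900 ft = 15 − 2 × (900/1000) = 13.2°C.
ISA deviation = -6 − 13.2 = -19.2°C.
Density altitude = 900 + 120 × (-19.2) = -1404 ft.

-1404 ft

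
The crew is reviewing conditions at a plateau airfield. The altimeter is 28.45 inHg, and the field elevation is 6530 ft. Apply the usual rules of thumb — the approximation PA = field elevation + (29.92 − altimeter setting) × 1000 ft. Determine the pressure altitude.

8000 ft

Pressure correction = (29.92 − 28.45) × 1000 = +1470 ft.
Pressure altitude = 6530 + (+1470) = 8000 ft.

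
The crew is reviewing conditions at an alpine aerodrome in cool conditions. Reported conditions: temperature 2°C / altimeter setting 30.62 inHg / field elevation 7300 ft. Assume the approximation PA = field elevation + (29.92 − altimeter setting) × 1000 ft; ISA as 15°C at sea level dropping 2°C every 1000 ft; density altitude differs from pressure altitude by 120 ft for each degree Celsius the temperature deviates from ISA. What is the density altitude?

6624 ft

Pressure altitude = 7300 + (29.92 − 30.62) × 1000 = 7300 + (-700) = 6600 ft.
ISA temperature at 6600 ft = 15 − 2 × (6600/1000) = 1.8°C.
ISA deviation = 2 − 1.8 = +0.2°C.
Density altitude = 6600 + 120 × (0.2) = 6624 ft.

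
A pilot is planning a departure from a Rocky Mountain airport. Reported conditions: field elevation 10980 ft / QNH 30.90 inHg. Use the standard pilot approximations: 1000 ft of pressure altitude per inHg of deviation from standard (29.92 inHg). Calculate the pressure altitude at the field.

Pressure correction = (29.92 − 30.90) × 1000 = -980 ft.
Pressure altitude = 10980 + (-980) = 10000 ft.

10000 ft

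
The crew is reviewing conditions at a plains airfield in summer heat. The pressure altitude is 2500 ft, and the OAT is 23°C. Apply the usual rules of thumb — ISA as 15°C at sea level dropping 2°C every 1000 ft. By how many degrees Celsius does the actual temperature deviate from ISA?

ISA temperature at 2500 ft = 15 − 2 × (2500/1000) = 10°C.
Deviation = OAT − ISA = 23 − 10 = +13°C.

ISA+13°C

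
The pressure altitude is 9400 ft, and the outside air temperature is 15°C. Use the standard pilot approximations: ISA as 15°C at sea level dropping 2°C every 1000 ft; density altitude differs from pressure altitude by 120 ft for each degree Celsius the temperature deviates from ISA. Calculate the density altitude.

ISA temperature at 9400 ft = 15 − 2 × (9400/1000) = -3.8°C.
ISA deviation = 15 − (-3.8) = +18.8°C.
Density altitude = 9400 + 120 × (18.8) = 9400 + (+2256) = 11656 ft.

11656 ft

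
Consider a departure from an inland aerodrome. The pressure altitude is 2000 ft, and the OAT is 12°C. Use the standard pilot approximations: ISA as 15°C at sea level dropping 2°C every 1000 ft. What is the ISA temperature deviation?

ISA temperature at 2000 ft = 15 − 2 × (2000/1000) = 11°C.
Deviation = OAT − ISA = 12 − 11 = +1°C.

ISA+1°C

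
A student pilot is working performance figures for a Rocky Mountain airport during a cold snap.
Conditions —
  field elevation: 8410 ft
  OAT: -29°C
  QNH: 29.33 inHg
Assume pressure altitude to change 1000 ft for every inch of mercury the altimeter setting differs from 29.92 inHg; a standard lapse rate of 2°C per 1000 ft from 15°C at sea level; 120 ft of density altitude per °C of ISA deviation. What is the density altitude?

Pressure altitude = 8410 + (29.92 − 29.33) × 1000 = 8410 + (+590) = 9000 ft.
ISA temperature at 9000 ft = 15 − 2 × (9000/1000) = -3°C.
ISA deviation = -29 − (-3) = -26°C.
Density altitude = 9000 + 120 × (-26) = 5880 ft.

5880 ft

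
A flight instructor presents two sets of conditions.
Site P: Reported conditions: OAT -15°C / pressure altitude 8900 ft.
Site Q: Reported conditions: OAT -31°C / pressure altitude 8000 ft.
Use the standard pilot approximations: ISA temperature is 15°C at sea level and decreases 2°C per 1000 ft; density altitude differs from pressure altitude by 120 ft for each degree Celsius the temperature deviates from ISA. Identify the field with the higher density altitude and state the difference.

Site P: ISA temp = -2.8°C, deviation -12.2°C, DA = 8900 + 120 × (-12.2) = 7436 ft.
Site Q: ISA temp = -1°C, deviation -30°C, DA = 8000 + 120 × (-30) = 4400 ft.
Site P is higher by 7436 − 4400 = 3036 ft.

Site P by 3036 ft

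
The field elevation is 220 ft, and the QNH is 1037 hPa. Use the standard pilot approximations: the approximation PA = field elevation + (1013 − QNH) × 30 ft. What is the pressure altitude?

-500 ft

Pressure correction = (1013 − 1037) × 30 = -720 ft.
Pressure altitude = 220 + (-720) = -500 ft.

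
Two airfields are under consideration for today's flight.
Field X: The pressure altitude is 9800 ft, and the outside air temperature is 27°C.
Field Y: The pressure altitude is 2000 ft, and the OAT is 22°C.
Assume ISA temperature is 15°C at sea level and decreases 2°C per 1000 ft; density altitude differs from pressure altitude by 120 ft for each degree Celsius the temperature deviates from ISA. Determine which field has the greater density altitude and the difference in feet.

Field X by 10272 ft

Field X: ISA temp = -4.6°C, deviation +31.6°C, DA = 9800 + 120 × 31.6 = 13592 ft.
Field Y: ISA temp = 11°C, deviation +11°C, DA = 2000 + 120 × 11 = 3320 ft.
Field X is higher by 13592 − 3320 = 10272 ft.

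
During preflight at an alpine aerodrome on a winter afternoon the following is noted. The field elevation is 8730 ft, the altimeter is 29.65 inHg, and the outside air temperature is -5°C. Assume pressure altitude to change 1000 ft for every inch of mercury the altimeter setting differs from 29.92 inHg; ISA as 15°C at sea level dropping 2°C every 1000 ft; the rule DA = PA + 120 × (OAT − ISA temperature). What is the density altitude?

8760 ft

Pressure altitude = 8730 + (29.92 − 29.65) × 1000 = 8730 + (+270) = 9000 ft.
ISA temperature at 9000 ft = 15 − 2 × (9000/1000) = -3°C.
ISA deviation = -5 − (-3) = -2°C.
Density altitude = 9000 + 120 × (-2) = 8760 ft.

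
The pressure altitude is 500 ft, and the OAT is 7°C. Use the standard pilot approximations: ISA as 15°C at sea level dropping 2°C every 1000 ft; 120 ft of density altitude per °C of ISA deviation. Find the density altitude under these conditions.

ISA temperature at 500 ft = 15 − 2 × (500/1000) = 14°C.
ISA deviation = 7 − 14 = -7°C.
Density altitude = 500 + 120 × (-7) = 500 + (-840) = -340 ft.

-340 ft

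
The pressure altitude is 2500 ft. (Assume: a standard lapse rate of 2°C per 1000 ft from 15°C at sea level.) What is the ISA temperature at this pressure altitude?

ISA temperature = 15 − 2 × (2500/1000) = 15 − 5 = 10°C.

10°C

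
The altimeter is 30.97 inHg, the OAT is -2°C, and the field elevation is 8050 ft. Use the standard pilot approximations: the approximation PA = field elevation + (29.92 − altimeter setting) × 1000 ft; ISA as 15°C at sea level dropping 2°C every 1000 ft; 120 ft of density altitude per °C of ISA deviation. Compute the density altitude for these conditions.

Pressure altitude = 8050 + (29.92 − 30.97) × 1000 = 8050 + (-1050) = 7000 ft.
ISA temperature at 7000 ft = 15 − 2 × (7000/1000) = 1°C.
ISA deviation = -2 − 1 = -3°C.
Density altitude = 7000 + 120 × (-3) = 6640 ft.

6640 ft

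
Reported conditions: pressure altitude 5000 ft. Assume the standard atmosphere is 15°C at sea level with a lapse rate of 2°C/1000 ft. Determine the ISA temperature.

5°C

ISA temperature = 15 − 2 × (5000/1000) = 15 − 10 = 5°C.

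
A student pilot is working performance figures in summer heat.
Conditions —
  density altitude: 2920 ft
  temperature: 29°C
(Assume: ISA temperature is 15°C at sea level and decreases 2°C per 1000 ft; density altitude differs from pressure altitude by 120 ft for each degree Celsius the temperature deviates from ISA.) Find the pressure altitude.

DA = PA + 120 × (OAT − (15 − 2·PA/1000)) = PA + 120·OAT − 1800 + 0.24·PA = 1.24·PA + 120·OAT − 1800.
So 1.24·PA = 2920 − 120 × 29 + 1800 = 1240.
PA = 1240 / 1.24 = 1000 ft.

1000 ft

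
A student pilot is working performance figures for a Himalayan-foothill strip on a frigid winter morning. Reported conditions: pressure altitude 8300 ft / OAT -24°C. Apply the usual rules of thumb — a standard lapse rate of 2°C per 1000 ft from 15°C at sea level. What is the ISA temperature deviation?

ISA-22.4°C

ISA temperature at 8300 ft = 15 − 2 × (8300/1000) = -1.6°C.
Deviation = OAT − ISA = -24 − (-1.6) = -22.4°C.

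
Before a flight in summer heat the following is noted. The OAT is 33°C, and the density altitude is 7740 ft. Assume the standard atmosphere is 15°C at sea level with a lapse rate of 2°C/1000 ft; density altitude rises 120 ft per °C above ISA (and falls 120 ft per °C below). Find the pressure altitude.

DA = PA + 120 × (OAT − (15 − 2·PA/1000)) = PA + 120·OAT − 1800 + 0.24·PA = 1.24·PA + 120·OAT − 1800.
So 1.24·PA = 7740 − 120 × 33 + 1800 = 5580.
PA = 5580 / 1.24 = 4500 ft.

4500 ft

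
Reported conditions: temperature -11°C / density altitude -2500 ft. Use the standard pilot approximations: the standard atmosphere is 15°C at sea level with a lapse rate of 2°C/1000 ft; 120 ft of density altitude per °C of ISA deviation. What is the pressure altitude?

DA = PA + 120 × (OAT − (15 − 2·PA/1000)) = PA + 120·OAT − 1800 + 0.24·PA = 1.24·PA + 120·OAT − 1800.
So 1.24·PA = -2500 − 120 × (-11) + 1800 = 620.
PA = 620 / 1.24 = 500 ft.

500 ft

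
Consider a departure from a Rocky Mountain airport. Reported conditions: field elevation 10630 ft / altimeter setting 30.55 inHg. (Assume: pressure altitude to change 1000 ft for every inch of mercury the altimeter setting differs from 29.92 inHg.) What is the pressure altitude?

Pressure correction = (29.92 − 30.55) × 1000 = -630 ft.
Pressure altitude = 10630 + (-630) = 10000 ft.

10000 ft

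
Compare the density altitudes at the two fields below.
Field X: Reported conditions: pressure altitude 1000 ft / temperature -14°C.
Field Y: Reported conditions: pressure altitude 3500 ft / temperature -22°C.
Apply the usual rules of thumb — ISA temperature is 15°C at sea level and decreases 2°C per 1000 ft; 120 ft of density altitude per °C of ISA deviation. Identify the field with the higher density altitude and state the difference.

Field X: ISA temp = 13°C, deviation -27°C, DA = 1000 + 120 × (-27) = -2240 ft.
Field Y: ISA temp = 8°C, deviation -30°C, DA = 3500 + 120 × (-30) = -100 ft.
Field Y is higher by -100 − (-2240) = 2140 ft.

Field Y by 2140 ft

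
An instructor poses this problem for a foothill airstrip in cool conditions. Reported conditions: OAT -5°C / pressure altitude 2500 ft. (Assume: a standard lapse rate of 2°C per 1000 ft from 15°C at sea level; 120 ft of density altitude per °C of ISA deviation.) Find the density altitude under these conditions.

700 ft

ISA temperature at 2500 ft = 15 − 2 × (2500/1000) = 10°C.
ISA deviation = -5 − 10 = -15°C.
Density altitude = 2500 + 120 × (-15) = 2500 + (-1800) = 700 ft.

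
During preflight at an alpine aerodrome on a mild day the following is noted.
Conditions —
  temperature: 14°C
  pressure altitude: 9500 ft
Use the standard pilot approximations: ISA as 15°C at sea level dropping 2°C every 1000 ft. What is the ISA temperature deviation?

ISA+18°C

ISA temperature at 9500 ft = 15 − 2 × (9500/1000) = -4°C.
Deviation = OAT − ISA = 14 − (-4) = +18°C.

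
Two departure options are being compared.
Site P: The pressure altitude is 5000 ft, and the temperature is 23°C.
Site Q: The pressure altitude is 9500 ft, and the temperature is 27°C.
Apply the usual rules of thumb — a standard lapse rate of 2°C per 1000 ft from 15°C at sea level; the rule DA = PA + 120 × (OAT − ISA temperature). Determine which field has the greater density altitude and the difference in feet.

Site Q by 6060 ft

Site P: ISA temp = 5°C, deviation +18°C, DA = 5000 + 120 × 18 = 7160 ft.
Site Q: ISA temp = -4°C, deviation +31°C, DA = 9500 + 120 × 31 = 13220 ft.
Site Q is higher by 13220 − 7160 = 6060 ft.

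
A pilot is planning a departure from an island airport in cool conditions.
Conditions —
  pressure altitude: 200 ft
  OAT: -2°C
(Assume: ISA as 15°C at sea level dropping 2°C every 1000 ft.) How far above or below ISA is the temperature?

ISA temperature at 200 ft = 15 − 2 × (200/1000) = 14.6°C.
Deviation = OAT − ISA = -2 − 14.6 = -16.6°C.

ISA-16.6°C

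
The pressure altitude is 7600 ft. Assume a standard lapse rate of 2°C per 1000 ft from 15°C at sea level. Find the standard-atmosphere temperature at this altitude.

ISA temperature = 15 − 2 × (7600/1000) = 15 − 15.2 = -0.2°C.

-0.2°C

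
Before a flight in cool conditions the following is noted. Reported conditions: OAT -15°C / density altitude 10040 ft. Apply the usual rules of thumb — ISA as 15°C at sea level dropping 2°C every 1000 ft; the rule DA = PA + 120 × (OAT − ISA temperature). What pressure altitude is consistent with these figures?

DA = PA + 120 × (OAT − (15 − 2·PA/1000)) = PA + 120·OAT − 1800 + 0.24·PA = 1.24·PA + 120·OAT − 1800.
So 1.24·PA = 10040 − 120 × (-15) + 1800 = 13640.
PA = 13640 / 1.24 = 11000 ft.

11000 ft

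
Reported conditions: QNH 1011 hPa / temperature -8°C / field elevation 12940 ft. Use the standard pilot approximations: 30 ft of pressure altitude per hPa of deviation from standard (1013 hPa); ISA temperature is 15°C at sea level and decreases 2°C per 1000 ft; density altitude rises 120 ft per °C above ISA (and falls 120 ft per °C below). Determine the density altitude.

13360 ft

Pressure altitude = 12940 + (1013 − 1011) × 30 = 12940 + (+60) = 13000 ft.
ISA temperature at 13000 ft = 15 − 2 × (13000/1000) = -11°C.
ISA deviation = -8 − (-11) = +3°C.
Density altitude = 13000 + 120 × (3) = 13360 ft.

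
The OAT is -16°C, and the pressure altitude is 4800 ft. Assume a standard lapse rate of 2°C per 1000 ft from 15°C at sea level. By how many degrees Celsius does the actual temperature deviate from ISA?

ISA temperature at 4800 ft = 15 − 2 × (4800/1000) = 5.4°C.
Deviation = OAT − ISA = -16 − 5.4 = -21.4°C.

ISA-21.4°C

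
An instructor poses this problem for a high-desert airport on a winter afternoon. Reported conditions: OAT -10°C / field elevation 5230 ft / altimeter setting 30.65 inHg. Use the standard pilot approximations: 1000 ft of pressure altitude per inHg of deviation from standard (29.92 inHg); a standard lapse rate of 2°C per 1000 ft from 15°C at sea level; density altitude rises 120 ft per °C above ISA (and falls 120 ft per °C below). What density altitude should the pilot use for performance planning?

2580 ft

Pressure altitude = 5230 + (29.92 − 30.65) × 1000 = 5230 + (-730) = 4500 ft.
ISA temperature at 4500 ft = 15 − 2 × (4500/1000) = 6°C.
ISA deviation = -10 − 6 = -16°C.
Density altitude = 4500 + 120 × (-16) = 2580 ft.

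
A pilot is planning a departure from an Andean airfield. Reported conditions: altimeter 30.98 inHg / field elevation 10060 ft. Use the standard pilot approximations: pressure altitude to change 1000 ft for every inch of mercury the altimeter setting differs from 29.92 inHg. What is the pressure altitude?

9000 ft

Pressure correction = (29.92 − 30.98) × 1000 = -1060 ft.
Pressure altitude = 10060 + (-1060) = 9000 ft.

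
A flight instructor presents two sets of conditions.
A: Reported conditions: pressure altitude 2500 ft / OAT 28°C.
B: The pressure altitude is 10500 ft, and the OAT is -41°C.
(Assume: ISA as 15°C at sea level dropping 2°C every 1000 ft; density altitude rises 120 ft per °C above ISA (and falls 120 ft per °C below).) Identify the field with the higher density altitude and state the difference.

A: ISA temp = 10°C, deviation +18°C, DA = 2500 + 120 × 18 = 4660 ft.
B: ISA temp = -6°C, deviation -35°C, DA = 10500 + 120 × (-35) = 6300 ft.
B is higher by 6300 − 4660 = 1640 ft.

B by 1640 ft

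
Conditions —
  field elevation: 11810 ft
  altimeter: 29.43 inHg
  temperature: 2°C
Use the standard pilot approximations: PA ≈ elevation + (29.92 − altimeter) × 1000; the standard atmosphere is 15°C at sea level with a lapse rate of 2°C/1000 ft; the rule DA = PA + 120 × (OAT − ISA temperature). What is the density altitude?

Pressure altitude = 11810 + (29.92 − 29.43) × 1000 = 11810 + (+490) = 12300 ft.
ISA temperature at 12300 ft = 15 − 2 × (12300/1000) = -9.6°C.
ISA deviation = 2 − (-9.6) = +11.6°C.
Density altitude = 12300 + 120 × (11.6) = 13692 ft.

13692 ft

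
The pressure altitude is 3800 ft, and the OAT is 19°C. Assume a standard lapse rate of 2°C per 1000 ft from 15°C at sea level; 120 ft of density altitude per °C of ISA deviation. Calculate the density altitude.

ISA temperature at 3800 ft = 15 − 2 × (3800/1000) = 7.4°C.
ISA deviation = 19 − 7.4 = +11.6°C.
Density altitude = 3800 + 120 × (11.6) = 3800 + (+1392) = 5192 ft.

5192 ft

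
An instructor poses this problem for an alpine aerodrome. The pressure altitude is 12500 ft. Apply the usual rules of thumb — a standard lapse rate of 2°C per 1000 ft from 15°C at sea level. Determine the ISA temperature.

ISA temperature = 15 − 2 × (12500/1000) = 15 − 25 = -10°C.

-10°C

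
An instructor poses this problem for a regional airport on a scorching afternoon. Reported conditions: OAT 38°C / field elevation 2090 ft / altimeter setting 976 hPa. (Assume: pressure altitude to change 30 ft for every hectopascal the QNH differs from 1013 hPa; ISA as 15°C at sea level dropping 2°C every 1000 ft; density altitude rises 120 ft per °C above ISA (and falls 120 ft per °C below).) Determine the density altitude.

Pressure altitude = 2090 + (1013 − 976) × 30 = 2090 + (+1110) = 3200 ft.
ISA temperature at 3200 ft = 15 − 2 × (3200/1000) = 8.6°C.
ISA deviation = 38 − 8.6 = +29.4°C.
Density altitude = 3200 + 120 × (29.4) = 6728 ft.

6728 ft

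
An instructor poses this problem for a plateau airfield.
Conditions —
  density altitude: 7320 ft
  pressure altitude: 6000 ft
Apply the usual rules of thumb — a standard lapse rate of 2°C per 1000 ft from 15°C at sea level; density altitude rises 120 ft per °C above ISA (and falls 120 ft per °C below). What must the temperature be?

Density altitude − pressure altitude = 7320 − 6000 = +1320 ft.
At 120 ft/°C that is an ISA deviation of 1320/120 = +11°C.
ISA temperature at 6000 ft = 15 − 2 × (6000/1000) = 3°C.
OAT = ISA + deviation = 3 + (+11) = 14°C.

14°C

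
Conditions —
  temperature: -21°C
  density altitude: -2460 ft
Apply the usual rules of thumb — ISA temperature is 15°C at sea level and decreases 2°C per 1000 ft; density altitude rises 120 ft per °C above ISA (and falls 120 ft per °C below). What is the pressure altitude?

1500 ft

DA = PA + 120 × (OAT − (15 − 2·PA/1000)) = PA + 120·OAT − 1800 + 0.24·PA = 1.24·PA + 120·OAT − 1800.
So 1.24·PA = -2460 − 120 × (-21) + 1800 = 1860.
PA = 1860 / 1.24 = 1500 ft.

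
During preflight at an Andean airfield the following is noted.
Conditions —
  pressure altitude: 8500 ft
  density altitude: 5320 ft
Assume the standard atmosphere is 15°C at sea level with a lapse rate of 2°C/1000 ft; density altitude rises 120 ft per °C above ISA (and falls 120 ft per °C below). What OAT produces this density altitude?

-28.5°C

Density altitude − pressure altitude = 5320 − 8500 = -3180 ft.
At 120 ft/°C that is an ISA deviation of -3180/120 = -26.5°C.
ISA temperature at 8500 ft = 15 − 2 × (8500/1000) = -2°C.
OAT = ISA + deviation = -2 + (-26.5) = -28.5°C.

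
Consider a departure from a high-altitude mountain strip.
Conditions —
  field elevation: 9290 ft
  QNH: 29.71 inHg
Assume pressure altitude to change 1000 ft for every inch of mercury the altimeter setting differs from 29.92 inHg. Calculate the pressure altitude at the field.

9500 ft

Pressure correction = (29.92 − 29.71) × 1000 = +210 ft.
Pressure altitude = 9290 + (+210) = 9500 ft.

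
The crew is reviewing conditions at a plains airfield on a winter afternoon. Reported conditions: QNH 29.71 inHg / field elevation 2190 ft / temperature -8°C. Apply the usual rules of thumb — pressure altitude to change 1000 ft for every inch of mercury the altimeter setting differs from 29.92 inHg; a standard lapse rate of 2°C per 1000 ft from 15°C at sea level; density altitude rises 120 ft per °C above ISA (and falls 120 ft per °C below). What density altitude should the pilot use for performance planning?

216 ft

Pressure altitude = 2190 + (29.92 − 29.71) × 1000 = 2190 + (+210) = 2400 ft.
ISA temperature at 2400 ft = 15 − 2 × (2400/1000) = 10.2°C.
ISA deviation = -8 − 10.2 = -18.2°C.
Density altitude = 2400 + 120 × (-18.2) = 216 ft.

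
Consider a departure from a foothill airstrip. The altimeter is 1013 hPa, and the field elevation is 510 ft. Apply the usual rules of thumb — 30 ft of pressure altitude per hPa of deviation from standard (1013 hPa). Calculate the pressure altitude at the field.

510 ft

Pressure correction = (1013 − 1013) × 30 = 0 ft.
Pressure altitude = 510 + (0) = 510 ft.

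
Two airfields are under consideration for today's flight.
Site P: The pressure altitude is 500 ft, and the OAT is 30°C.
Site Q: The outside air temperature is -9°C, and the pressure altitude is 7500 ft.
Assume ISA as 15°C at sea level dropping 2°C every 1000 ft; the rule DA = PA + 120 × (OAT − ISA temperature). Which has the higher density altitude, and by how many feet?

Site Q by 4000 ft

Site P: ISA temp = 14°C, deviation +16°C, DA = 500 + 120 × 16 = 2420 ft.
Site Q: ISA temp = 0°C, deviation -9°C, DA = 7500 + 120 × (-9) = 6420 ft.
Site Q is higher by 6420 − 2420 = 4000 ft.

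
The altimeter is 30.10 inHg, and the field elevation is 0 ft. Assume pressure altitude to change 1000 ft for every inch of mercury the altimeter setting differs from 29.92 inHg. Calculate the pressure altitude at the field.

-180 ft

Pressure correction = (29.92 − 30.10) × 1000 = -180 ft.
Pressure altitude = 0 + (-180) = -180 ft.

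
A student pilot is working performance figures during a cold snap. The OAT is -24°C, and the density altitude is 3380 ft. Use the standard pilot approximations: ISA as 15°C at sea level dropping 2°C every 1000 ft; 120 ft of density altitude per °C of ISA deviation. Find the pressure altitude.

6500 ft

DA = PA + 120 × (OAT − (15 − 2·PA/1000)) = PA + 120·OAT − 1800 + 0.24·PA = 1.24·PA + 120·OAT − 1800.
So 1.24·PA = 3380 − 120 × (-24) + 1800 = 8060.
PA = 8060 / 1.24 = 6500 ft.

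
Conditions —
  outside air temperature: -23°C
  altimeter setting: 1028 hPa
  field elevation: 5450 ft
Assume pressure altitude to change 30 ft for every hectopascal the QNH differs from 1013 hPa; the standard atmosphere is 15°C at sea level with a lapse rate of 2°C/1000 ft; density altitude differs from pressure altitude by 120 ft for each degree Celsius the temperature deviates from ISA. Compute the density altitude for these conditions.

Pressure altitude = 5450 + (1013 − 1028) × 30 = 5450 + (-450) = 5000 ft.
ISA temperature at 5000 ft = 15 − 2 × (5000/1000) = 5°C.
ISA deviation = -23 − 5 = -28°C.
Density altitude = 5000 + 120 × (-28) = 1640 ft.

1640 ft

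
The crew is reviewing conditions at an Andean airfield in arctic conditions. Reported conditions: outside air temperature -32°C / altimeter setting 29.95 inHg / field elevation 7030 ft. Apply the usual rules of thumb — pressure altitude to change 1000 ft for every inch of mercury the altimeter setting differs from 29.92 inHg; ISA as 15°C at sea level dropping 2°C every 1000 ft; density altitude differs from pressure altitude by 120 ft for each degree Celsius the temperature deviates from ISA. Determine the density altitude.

Pressure altitude = 7030 + (29.92 − 29.95) × 1000 = 7030 + (-30) = 7000 ft.
ISA temperature at 7000 ft = 15 − 2 × (7000/1000) = 1°C.
ISA deviation = -32 − 1 = -33°C.
Density altitude = 7000 + 120 × (-33) = 3040 ft.

3040 ft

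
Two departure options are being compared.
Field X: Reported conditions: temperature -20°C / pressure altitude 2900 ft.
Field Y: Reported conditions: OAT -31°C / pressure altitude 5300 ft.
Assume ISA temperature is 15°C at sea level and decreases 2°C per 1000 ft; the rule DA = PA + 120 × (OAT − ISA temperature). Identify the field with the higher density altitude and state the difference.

Field X: ISA temp = 9.2°C, deviation -29.2°C, DA = 2900 + 120 × (-29.2) = -604 ft.
Field Y: ISA temp = 4.4°C, deviation -35.4°C, DA = 5300 + 120 × (-35.4) = 1052 ft.
Field Y is higher by 1052 − (-604) = 1656 ft.

Field Y by 1656 ft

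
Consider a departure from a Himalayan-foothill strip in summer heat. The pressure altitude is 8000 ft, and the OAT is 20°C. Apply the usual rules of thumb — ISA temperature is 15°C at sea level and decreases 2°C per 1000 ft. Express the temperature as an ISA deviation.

ISA temperature at 8000 ft = 15 − 2 × (8000/1000) = -1°C.
Deviation = OAT − ISA = 20 − (-1) = +21°C.

ISA+21°C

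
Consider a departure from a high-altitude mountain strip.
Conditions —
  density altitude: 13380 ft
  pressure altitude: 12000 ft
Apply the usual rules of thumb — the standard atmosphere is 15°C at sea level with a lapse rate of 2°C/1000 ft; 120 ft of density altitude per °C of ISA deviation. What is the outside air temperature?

Density altitude − pressure altitude = 13380 − 12000 = +1380 ft.
At 120 ft/°C that is an ISA deviation of 1380/120 = +11.5°C.
ISA temperature at 12000 ft = 15 − 2 × (12000/1000) = -9°C.
OAT = ISA + deviation = -9 + (+11.5) = 2.5°C.

2.5°C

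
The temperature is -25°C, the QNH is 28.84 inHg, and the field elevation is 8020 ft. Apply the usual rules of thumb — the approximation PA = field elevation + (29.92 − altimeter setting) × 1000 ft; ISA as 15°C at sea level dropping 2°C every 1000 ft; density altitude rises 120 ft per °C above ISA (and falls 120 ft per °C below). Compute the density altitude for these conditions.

Pressure altitude = 8020 + (29.92 − 28.84) × 1000 = 8020 + (+1080) = 9100 ft.
ISA temperature at 9100 ft = 15 − 2 × (9100/1000) = -3.2°C.
ISA deviation = -25 − (-3.2) = -21.8°C.
Density altitude = 9100 + 120 × (-21.8) = 6484 ft.

6484 ft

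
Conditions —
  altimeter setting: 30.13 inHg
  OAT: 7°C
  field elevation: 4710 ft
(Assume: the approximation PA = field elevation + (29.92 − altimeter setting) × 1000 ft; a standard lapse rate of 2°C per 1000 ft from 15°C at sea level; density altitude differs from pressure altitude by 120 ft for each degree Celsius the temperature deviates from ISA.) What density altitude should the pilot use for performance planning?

Pressure altitude = 4710 + (29.92 − 30.13) × 1000 = 4710 + (-210) = 4500 ft.
ISA temperature at 4500 ft = 15 − 2 × (4500/1000) = 6°C.
ISA deviation = 7 − 6 = +1°C.
Density altitude = 4500 + 120 × (1) = 4620 ft.

4620 ft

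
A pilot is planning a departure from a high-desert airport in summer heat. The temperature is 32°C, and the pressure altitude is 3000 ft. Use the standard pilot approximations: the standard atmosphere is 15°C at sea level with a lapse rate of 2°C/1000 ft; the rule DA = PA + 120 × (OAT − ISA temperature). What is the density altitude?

5760 ft

ISA temperature at 3000 ft = 15 − 2 × (3000/1000) = 9°C.
ISA deviation = 32 − 9 = +23°C.
Density altitude = 3000 + 120 × (23) = 3000 + (+2760) = 5760 ft.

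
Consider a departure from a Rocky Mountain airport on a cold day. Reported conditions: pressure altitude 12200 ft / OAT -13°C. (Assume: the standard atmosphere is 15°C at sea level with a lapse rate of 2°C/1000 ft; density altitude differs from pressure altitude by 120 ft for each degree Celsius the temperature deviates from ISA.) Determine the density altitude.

11768 ft

ISA temperature at 12200 ft = 15 − 2 × (12200/1000) = -9.4°C.
ISA deviation = -13 − (-9.4) = -3.6°C.
Density altitude = 12200 + 120 × (-3.6) = 12200 + (-432) = 11768 ft.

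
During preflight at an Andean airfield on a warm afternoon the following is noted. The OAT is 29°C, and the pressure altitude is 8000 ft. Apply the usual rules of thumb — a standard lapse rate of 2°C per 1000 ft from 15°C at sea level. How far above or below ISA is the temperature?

ISA+30°C

ISA temperature at 8000 ft = 15 − 2 × (8000/1000) = -1°C.
Deviation = OAT − ISA = 29 − (-1) = +30°C.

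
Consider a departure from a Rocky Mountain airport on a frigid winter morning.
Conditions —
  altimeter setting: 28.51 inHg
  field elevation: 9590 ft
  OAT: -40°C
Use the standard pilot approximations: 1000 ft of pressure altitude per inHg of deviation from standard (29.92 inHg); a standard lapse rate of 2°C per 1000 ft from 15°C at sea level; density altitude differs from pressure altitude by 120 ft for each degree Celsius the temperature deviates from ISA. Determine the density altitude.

Pressure altitude = 9590 + (29.92 − 28.51) × 1000 = 9590 + (+1410) = 11000 ft.
ISA temperature at 11000 ft = 15 − 2 × (11000/1000) = -7°C.
ISA deviation = -40 − (-7) = -33°C.
Density altitude = 11000 + 120 × (-33) = 7040 ft.

7040 ft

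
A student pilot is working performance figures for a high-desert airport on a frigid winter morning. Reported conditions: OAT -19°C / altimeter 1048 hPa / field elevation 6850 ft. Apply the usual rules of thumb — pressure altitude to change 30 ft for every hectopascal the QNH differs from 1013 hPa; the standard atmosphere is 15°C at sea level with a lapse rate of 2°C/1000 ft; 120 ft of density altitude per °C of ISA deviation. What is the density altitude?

Pressure altitude = 6850 + (1013 − 1048) × 30 = 6850 + (-1050) = 5800 ft.
ISA temperature at 5800 ft = 15 − 2 × (5800/1000) = 3.4°C.
ISA deviation = -19 − 3.4 = -22.4°C.
Density altitude = 5800 + 120 × (-22.4) = 3112 ft.

3112 ft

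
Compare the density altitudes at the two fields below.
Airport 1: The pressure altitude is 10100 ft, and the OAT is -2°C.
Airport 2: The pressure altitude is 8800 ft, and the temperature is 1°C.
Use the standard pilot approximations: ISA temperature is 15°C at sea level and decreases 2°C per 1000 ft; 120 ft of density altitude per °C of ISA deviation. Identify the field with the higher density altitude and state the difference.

Airport 1 by 1252 ft

Airport 1: ISA temp = -5.2°C, deviation +3.2°C, DA = 10100 + 120 × 3.2 = 10484 ft.
Airport 2: ISA temp = -2.6°C, deviation +3.6°C, DA = 8800 + 120 × 3.6 = 9232 ft.
Airport 1 is higher by 10484 − 9232 = 1252 ft.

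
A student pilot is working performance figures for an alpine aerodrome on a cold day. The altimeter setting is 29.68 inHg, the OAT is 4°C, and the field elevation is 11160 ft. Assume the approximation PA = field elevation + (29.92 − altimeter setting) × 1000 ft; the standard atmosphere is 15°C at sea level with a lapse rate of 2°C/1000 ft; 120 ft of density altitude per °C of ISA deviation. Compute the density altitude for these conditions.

12816 ft

Pressure altitude = 11160 + (29.92 − 29.68) × 1000 = 11160 + (+240) = 11400 ft.
ISA temperature at 11400 ft = 15 − 2 × (11400/1000) = -7.8°C.
ISA deviation = 4 − (-7.8) = +11.8°C.
Density altitude = 11400 + 120 × (11.8) = 12816 ft.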